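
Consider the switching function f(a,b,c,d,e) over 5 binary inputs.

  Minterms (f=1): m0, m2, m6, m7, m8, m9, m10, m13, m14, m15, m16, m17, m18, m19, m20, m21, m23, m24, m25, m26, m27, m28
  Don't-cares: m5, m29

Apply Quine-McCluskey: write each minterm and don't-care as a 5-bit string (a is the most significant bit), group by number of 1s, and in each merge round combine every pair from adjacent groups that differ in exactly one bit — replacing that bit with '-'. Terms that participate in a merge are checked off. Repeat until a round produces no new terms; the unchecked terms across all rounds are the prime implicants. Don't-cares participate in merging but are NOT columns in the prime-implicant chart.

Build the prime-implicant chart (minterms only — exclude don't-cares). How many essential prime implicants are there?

3

Round 0: 00000✓ 00010✓ 00101✓ 00110✓ 00111✓ 01000✓ 01001✓ 01010✓ 01101✓ 01110✓ 01111✓ 10000✓ 10001✓ 10010✓ 10011✓ 10100✓ 10101✓ 10111✓ 11000✓ 11001✓ 11010✓ 11011✓ 11100✓ 11101✓
Round 1: -0000✓ -0010✓ -0101✓ -0111✓ -1000✓ -1001✓ -1010✓ -1101✓ 0-000✓ 0-010✓ 0-101✓ 0-110✓ 0-111✓ 00-10✓ 000-0✓ 001-1✓ 0011-✓ 01-01✓ 01-10✓ 010-0✓ 0100-✓ 011-1✓ 0111-✓ 1-000✓ 1-001✓ 1-010✓ 1-011✓ 1-100✓ 1-101✓ 10-00✓ 10-01✓ 10-11✓ 100-0✓ 100-1✓ 1000-✓ 1001-✓ 101-1✓ 1010-✓ 11-00✓ 11-01✓ 110-0✓ 110-1✓ 1100-✓ 1101-✓ 1110-✓
Round 2: --000✓ --010✓ --101 -00-0✓ -01-1 -1-01 -10-0✓ -100- 0--10 0-0-0✓ 0-1-1 0-11- 1--00✓ 1--01✓ 1-0-0✓ 1-0-1✓ 1-00-✓ 1-01-✓ 1-10-✓ 10--1 10-0-✓ 100--✓ 11-0-✓ 110--✓
Round 3: --0-0 1--0- 1-0--
PIs = {--0-0, --101, -01-1, -1-01, -100-, 0--10, 0-1-1, 0-11-, 1--0-, 1-0--, 10--1}
Coverage chart:
  m0: --0-0 ←essential
  m2: --0-0,0--10
  m6: 0--10,0-11-
  m7: -01-1,0-1-1,0-11-
  m8: --0-0,-100-
  m9: -1-01,-100-
  m10: --0-0,0--10
  m13: --101,-1-01,0-1-1
  m14: 0--10,0-11-
  m15: 0-1-1,0-11-
  m16: --0-0,1--0-,1-0--
  m17: 1--0-,1-0--,10--1
  m18: --0-0,1-0--
  m19: 1-0--,10--1
  m20: 1--0- ←essential
  m21: --101,-01-1,1--0-,10--1
  m23: -01-1,10--1
  m24: --0-0,-100-,1--0-,1-0--
  m25: -1-01,-100-,1--0-,1-0--
  m26: --0-0,1-0--
  m27: 1-0-- ←essential
  m28: 1--0- ←essential
Essential: --0-0, 1--0-, 1-0--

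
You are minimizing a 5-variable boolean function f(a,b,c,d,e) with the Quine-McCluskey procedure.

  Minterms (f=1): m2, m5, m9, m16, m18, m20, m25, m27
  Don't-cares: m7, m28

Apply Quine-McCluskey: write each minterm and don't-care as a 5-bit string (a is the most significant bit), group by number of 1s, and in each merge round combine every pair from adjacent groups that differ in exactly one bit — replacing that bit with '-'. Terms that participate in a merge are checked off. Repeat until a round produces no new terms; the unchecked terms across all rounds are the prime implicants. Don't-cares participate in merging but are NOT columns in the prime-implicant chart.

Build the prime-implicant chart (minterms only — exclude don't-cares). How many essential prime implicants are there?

4

size-2^0 implicants → 00010(✓)  00101(✓)  00111(✓)  01001(✓)  10000(✓)  10010(✓)  10100(✓)  11001(✓)  11011(✓)  11100(✓)
size-2^1 implicants → -0010  -1001  001-1  1-100  10-00  100-0  110-1
Unchecked terms (primes): -0010, -1001, 001-1, 1-100, 10-00, 100-0, 110-1
Minterm coverage:
  m2 ⊆ -0010 [E]
  m5 ⊆ 001-1 [E]
  m9 ⊆ -1001 [E]
  m16 ⊆ 10-00,100-0
  m18 ⊆ -0010,100-0
  m20 ⊆ 1-100,10-00
  m25 ⊆ -1001,110-1
  m27 ⊆ 110-1 [E]
E = {-0010, -1001, 001-1, 110-1}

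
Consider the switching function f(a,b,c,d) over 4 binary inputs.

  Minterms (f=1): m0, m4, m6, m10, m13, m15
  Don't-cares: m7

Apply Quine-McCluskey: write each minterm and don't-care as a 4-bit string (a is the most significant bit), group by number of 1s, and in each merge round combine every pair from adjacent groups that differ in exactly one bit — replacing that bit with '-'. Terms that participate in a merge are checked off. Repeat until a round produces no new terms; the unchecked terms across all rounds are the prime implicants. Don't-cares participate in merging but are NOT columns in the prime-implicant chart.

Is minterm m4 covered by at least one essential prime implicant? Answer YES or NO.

[col 0] 0000*, 0100*, 0110*, 0111*, 1010, 1101*, 1111*
[col 1] -111, 0-00, 01-0, 011-, 11-1
Prime implicants: -111, 0-00, 01-0, 011-, 1010, 11-1
PI chart (minterm → PIs covering it):
  0 | 0-00  (sole → essential)
  4 | 0-00,01-0
  6 | 01-0,011-
  10 | 1010  (sole → essential)
  13 | 11-1  (sole → essential)
  15 | -111,11-1
Essential prime implicants: 0-00, 1010, 11-1

YES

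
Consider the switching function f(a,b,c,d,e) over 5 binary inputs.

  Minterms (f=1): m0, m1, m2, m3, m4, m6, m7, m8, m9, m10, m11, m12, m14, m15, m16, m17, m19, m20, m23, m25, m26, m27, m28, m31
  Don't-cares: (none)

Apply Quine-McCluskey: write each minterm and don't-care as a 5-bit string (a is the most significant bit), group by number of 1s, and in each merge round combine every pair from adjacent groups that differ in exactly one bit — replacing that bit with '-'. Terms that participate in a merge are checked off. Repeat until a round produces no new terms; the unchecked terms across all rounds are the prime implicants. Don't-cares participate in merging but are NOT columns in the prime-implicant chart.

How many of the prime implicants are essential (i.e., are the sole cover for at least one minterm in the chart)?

4

size-2^0 implicants → 00000(✓)  00001(✓)  00010(✓)  00011(✓)  00100(✓)  00110(✓)  00111(✓)  01000(✓)  01001(✓)  01010(✓)  01011(✓)  01100(✓)  01110(✓)  01111(✓)  10000(✓)  10001(✓)  10011(✓)  10100(✓)  10111(✓)  11001(✓)  11010(✓)  11011(✓)  11100(✓)  11111(✓)
size-2^1 implicants → -0000(✓)  -0001(✓)  -0011(✓)  -0100(✓)  -0111(✓)  -1001(✓)  -1010(✓)  -1011(✓)  -1100(✓)  -1111(✓)  0-000(✓)  0-001(✓)  0-010(✓)  0-011(✓)  0-100(✓)  0-110(✓)  0-111(✓)  00-00(✓)  00-10(✓)  00-11(✓)  000-0(✓)  000-1(✓)  0000-(✓)  0001-(✓)  001-0(✓)  0011-(✓)  01-00(✓)  01-10(✓)  01-11(✓)  010-0(✓)  010-1(✓)  0100-(✓)  0101-(✓)  011-0(✓)  0111-(✓)  1-001(✓)  1-011(✓)  1-100(✓)  1-111(✓)  10-00(✓)  10-11(✓)  100-1(✓)  1000-(✓)  11-11(✓)  110-1(✓)  1101-(✓)
size-2^2 implicants → --001(✓)  --011(✓)  --100  --111(✓)  -0-00  -0-11(✓)  -00-1(✓)  -000-  -1-11(✓)  -10-1(✓)  -101-  0--00(✓)  0--10(✓)  0--11(✓)  0-0-0(✓)  0-0-1(✓)  0-00-(✓)  0-01-(✓)  0-1-0(✓)  0-11-(✓)  00--0(✓)  00-1-(✓)  000--(✓)  01--0(✓)  01-1-(✓)  010--(✓)  1--11(✓)  1-0-1(✓)
size-2^3 implicants → ---11  --0-1  0---0  0--1-  0-0--
Unchecked terms (primes): ---11, --0-1, --100, -0-00, -000-, -101-, 0---0, 0--1-, 0-0--
Minterm coverage:
  m0 ⊆ -0-00,-000-,0---0,0-0--
  m1 ⊆ --0-1,-000-,0-0--
  m2 ⊆ 0---0,0--1-,0-0--
  m3 ⊆ ---11,--0-1,0--1-,0-0--
  m4 ⊆ --100,-0-00,0---0
  m6 ⊆ 0---0,0--1-
  m7 ⊆ ---11,0--1-
  m8 ⊆ 0---0,0-0--
  m9 ⊆ --0-1,0-0--
  m10 ⊆ -101-,0---0,0--1-,0-0--
  m11 ⊆ ---11,--0-1,-101-,0--1-,0-0--
  m12 ⊆ --100,0---0
  m14 ⊆ 0---0,0--1-
  m15 ⊆ ---11,0--1-
  m16 ⊆ -0-00,-000-
  m17 ⊆ --0-1,-000-
  m19 ⊆ ---11,--0-1
  m20 ⊆ --100,-0-00
  m23 ⊆ ---11 [E]
  m25 ⊆ --0-1 [E]
  m26 ⊆ -101- [E]
  m27 ⊆ ---11,--0-1,-101-
  m28 ⊆ --100 [E]
  m31 ⊆ ---11 [E]
E = {---11, --0-1, --100, -101-}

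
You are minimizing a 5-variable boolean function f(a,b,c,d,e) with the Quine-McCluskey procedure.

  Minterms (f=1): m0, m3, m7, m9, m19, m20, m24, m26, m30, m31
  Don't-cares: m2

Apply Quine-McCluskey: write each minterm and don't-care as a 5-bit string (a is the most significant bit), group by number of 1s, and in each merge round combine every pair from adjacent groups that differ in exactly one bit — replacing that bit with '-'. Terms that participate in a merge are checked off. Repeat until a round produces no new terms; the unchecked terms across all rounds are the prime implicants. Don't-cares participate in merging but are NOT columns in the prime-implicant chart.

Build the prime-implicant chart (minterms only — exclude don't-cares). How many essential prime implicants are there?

size-2^0 implicants → 00000(✓)  00010(✓)  00011(✓)  00111(✓)  01001  10011(✓)  10100  11000(✓)  11010(✓)  11110(✓)  11111(✓)
size-2^1 implicants → -0011  00-11  000-0  0001-  11-10  110-0  1111-
Unchecked terms (primes): -0011, 00-11, 000-0, 0001-, 01001, 10100, 11-10, 110-0, 1111-
Minterm coverage:
  m0 ⊆ 000-0 [E]
  m3 ⊆ -0011,00-11,0001-
  m7 ⊆ 00-11 [E]
  m9 ⊆ 01001 [E]
  m19 ⊆ -0011 [E]
  m20 ⊆ 10100 [E]
  m24 ⊆ 110-0 [E]
  m26 ⊆ 11-10,110-0
  m30 ⊆ 11-10,1111-
  m31 ⊆ 1111- [E]
E = {-0011, 00-11, 000-0, 01001, 10100, 110-0, 1111-}

7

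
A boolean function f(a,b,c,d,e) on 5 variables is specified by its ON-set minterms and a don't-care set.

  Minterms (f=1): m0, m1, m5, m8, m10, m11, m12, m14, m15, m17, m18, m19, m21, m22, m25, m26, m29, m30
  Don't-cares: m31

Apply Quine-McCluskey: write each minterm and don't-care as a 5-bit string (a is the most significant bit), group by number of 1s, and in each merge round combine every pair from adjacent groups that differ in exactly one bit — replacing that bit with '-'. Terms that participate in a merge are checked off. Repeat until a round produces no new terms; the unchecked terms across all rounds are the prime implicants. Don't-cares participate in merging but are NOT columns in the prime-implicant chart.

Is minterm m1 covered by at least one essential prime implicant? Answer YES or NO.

[col 0] 00000*, 00001*, 00101*, 01000*, 01010*, 01011*, 01100*, 01110*, 01111*, 10001*, 10010*, 10011*, 10101*, 10110*, 11001*, 11010*, 11101*, 11110*, 11111*
[col 1] -0001*, -0101*, -1010*, -1110*, -1111*, 0-000, 00-01*, 0000-, 01-00*, 01-10*, 01-11*, 010-0*, 0101-*, 011-0*, 0111-*, 1-001*, 1-010*, 1-101*, 1-110*, 10-01*, 10-10*, 100-1, 1001-, 11-01*, 11-10*, 111-1, 1111-*
[col 2] -0-01, -1-10, -111-, 01--0, 01-1-, 1--01, 1--10
Prime implicants: -0-01, -1-10, -111-, 0-000, 0000-, 01--0, 01-1-, 1--01, 1--10, 100-1, 1001-, 111-1
PI chart (minterm → PIs covering it):
  0 | 0-000,0000-
  1 | -0-01,0000-
  5 | -0-01  (sole → essential)
  8 | 0-000,01--0
  10 | -1-10,01--0,01-1-
  11 | 01-1-  (sole → essential)
  12 | 01--0  (sole → essential)
  14 | -1-10,-111-,01--0,01-1-
  15 | -111-,01-1-
  17 | -0-01,1--01,100-1
  18 | 1--10,1001-
  19 | 100-1,1001-
  21 | -0-01,1--01
  22 | 1--10  (sole → essential)
  25 | 1--01  (sole → essential)
  26 | -1-10,1--10
  29 | 1--01,111-1
  30 | -1-10,-111-,1--10
Essential prime implicants: -0-01, 01--0, 01-1-, 1--01, 1--10

YES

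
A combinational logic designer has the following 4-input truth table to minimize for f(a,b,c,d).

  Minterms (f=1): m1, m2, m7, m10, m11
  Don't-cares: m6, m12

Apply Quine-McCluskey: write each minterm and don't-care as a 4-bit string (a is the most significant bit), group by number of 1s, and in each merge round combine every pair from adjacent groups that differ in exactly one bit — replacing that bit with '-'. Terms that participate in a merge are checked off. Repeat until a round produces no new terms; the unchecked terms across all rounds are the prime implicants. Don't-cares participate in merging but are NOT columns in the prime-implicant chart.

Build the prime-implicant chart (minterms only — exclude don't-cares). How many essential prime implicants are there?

Round 0: 0001 0010✓ 0110✓ 0111✓ 1010✓ 1011✓ 1100
Round 1: -010 0-10 011- 101-
PIs = {-010, 0-10, 0001, 011-, 101-, 1100}
Coverage chart:
  m1: 0001 ←essential
  m2: -010,0-10
  m7: 011- ←essential
  m10: -010,101-
  m11: 101- ←essential
Essential: 0001, 011-, 101-

3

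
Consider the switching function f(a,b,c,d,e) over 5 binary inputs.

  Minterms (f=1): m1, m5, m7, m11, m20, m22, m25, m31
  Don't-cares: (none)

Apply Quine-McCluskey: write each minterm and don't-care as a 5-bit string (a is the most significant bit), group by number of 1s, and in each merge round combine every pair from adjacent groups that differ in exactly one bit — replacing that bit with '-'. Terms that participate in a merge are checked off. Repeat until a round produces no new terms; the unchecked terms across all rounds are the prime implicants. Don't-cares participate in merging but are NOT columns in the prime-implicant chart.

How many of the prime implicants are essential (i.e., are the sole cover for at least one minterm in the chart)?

6

Round 0: 00001✓ 00101✓ 00111✓ 01011 10100✓ 10110✓ 11001 11111
Round 1: 00-01 001-1 101-0
PIs = {00-01, 001-1, 01011, 101-0, 11001, 11111}
Coverage chart:
  m1: 00-01 ←essential
  m5: 00-01,001-1
  m7: 001-1 ←essential
  m11: 01011 ←essential
  m20: 101-0 ←essential
  m22: 101-0 ←essential
  m25: 11001 ←essential
  m31: 11111 ←essential
Essential: 00-01, 001-1, 01011, 101-0, 11001, 11111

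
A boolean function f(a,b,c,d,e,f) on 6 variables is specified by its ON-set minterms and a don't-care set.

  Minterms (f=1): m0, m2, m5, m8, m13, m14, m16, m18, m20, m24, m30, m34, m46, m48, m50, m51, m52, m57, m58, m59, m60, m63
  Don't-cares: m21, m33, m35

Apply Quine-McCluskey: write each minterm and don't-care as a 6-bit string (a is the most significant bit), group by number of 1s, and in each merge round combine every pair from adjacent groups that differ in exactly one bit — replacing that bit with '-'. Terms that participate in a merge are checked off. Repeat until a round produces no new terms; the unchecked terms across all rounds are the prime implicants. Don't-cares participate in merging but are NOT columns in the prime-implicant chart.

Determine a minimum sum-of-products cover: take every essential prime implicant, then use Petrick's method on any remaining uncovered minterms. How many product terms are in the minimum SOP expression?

[col 0] 000000*, 000010*, 000101*, 001000*, 001101*, 001110*, 010000*, 010010*, 010100*, 010101*, 011000*, 011110*, 100001*, 100010*, 100011*, 101110*, 110000*, 110010*, 110011*, 110100*, 111001*, 111010*, 111011*, 111100*, 111111*
[col 1] -00010*, -01110, -10000*, -10010*, -10100*, 0-0000*, 0-0010*, 0-0101, 0-1000*, 0-1110, 00-000*, 00-101, 0000-0*, 01-000*, 010-00*, 0100-0*, 01010-, 1-0010*, 1-0011*, 1000-1, 10001-*, 11-010*, 11-011*, 11-100, 110-00*, 1100-0*, 11001-*, 111-11, 1110-1, 11101-*
[col 2] --0010, -10-00, -100-0, 0--000, 0-00-0, 1-001-, 11-01-
Prime implicants: --0010, -01110, -10-00, -100-0, 0--000, 0-00-0, 0-0101, 0-1110, 00-101, 01010-, 1-001-, 1000-1, 11-01-, 11-100, 111-11, 1110-1
PI chart (minterm → PIs covering it):
  0 | 0--000,0-00-0
  2 | --0010,0-00-0
  5 | 0-0101,00-101
  8 | 0--000  (sole → essential)
  13 | 00-101  (sole → essential)
  14 | -01110,0-1110
  16 | -10-00,-100-0,0--000,0-00-0
  18 | --0010,-100-0,0-00-0
  20 | -10-00,01010-
  24 | 0--000  (sole → essential)
  30 | 0-1110  (sole → essential)
  34 | --0010,1-001-
  46 | -01110  (sole → essential)
  48 | -10-00,-100-0
  50 | --0010,-100-0,1-001-,11-01-
  51 | 1-001-,11-01-
  52 | -10-00,11-100
  57 | 1110-1  (sole → essential)
  58 | 11-01-  (sole → essential)
  59 | 11-01-,111-11,1110-1
  60 | 11-100  (sole → essential)
  63 | 111-11  (sole → essential)
Essential prime implicants: -01110, 0--000, 0-1110, 00-101, 11-01-, 11-100, 111-11, 1110-1
Petrick residual → --0010, -10-00
Minimum SOP uses 10 PIs: c'd'ef' + b'cdef' + bc'e'f' + a'd'e'f' + a'cdef' + a'b'de'f + abd'e + abde'f' + abcef + abcd'f

10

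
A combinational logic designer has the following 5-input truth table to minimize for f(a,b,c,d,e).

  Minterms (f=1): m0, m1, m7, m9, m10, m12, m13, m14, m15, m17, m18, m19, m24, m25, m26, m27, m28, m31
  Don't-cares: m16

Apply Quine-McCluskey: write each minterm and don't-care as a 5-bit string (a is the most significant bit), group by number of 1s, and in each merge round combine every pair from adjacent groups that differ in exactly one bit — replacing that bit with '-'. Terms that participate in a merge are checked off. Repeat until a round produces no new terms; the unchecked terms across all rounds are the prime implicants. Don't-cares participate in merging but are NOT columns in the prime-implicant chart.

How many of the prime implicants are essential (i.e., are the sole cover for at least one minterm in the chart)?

3

[col 0] 00000*, 00001*, 00111*, 01001*, 01010*, 01100*, 01101*, 01110*, 01111*, 10000*, 10001*, 10010*, 10011*, 11000*, 11001*, 11010*, 11011*, 11100*, 11111*
[col 1] -0000*, -0001*, -1001*, -1010, -1100, -1111, 0-001*, 0-111, 0000-*, 01-01, 01-10, 011-0*, 011-1*, 0110-*, 0111-*, 1-000*, 1-001*, 1-010*, 1-011*, 100-0*, 100-1*, 1000-*, 1001-*, 11-00, 11-11, 110-0*, 110-1*, 1100-*, 1101-*
[col 2] --001, -000-, 011--, 1-0-0*, 1-0-1*, 1-00-*, 1-01-*, 100--*, 110--*
[col 3] 1-0--
Prime implicants: --001, -000-, -1010, -1100, -1111, 0-111, 01-01, 01-10, 011--, 1-0--, 11-00, 11-11
PI chart (minterm → PIs covering it):
  0 | -000-  (sole → essential)
  1 | --001,-000-
  7 | 0-111  (sole → essential)
  9 | --001,01-01
  10 | -1010,01-10
  12 | -1100,011--
  13 | 01-01,011--
  14 | 01-10,011--
  15 | -1111,0-111,011--
  17 | --001,-000-,1-0--
  18 | 1-0--  (sole → essential)
  19 | 1-0--  (sole → essential)
  24 | 1-0--,11-00
  25 | --001,1-0--
  26 | -1010,1-0--
  27 | 1-0--,11-11
  28 | -1100,11-00
  31 | -1111,11-11
Essential prime implicants: -000-, 0-111, 1-0--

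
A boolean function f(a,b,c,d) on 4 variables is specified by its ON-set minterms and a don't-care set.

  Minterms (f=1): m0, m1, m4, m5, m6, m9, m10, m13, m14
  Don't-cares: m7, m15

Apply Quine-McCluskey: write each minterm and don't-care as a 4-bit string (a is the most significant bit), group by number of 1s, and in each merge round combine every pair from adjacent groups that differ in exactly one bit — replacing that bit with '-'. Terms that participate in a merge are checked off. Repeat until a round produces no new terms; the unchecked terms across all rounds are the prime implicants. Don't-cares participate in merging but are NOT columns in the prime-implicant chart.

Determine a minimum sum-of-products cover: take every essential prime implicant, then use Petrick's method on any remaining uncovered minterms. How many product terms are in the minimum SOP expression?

4

[col 0] 0000*, 0001*, 0100*, 0101*, 0110*, 0111*, 1001*, 1010*, 1101*, 1110*, 1111*
[col 1] -001*, -101*, -110*, -111*, 0-00*, 0-01*, 000-*, 01-0*, 01-1*, 010-*, 011-*, 1-01*, 1-10, 11-1*, 111-*
[col 2] --01, -1-1, -11-, 0-0-, 01--
Prime implicants: --01, -1-1, -11-, 0-0-, 01--, 1-10
PI chart (minterm → PIs covering it):
  0 | 0-0-  (sole → essential)
  1 | --01,0-0-
  4 | 0-0-,01--
  5 | --01,-1-1,0-0-,01--
  6 | -11-,01--
  9 | --01  (sole → essential)
  10 | 1-10  (sole → essential)
  13 | --01,-1-1
  14 | -11-,1-10
Essential prime implicants: --01, 0-0-, 1-10
Petrick residual → -11-
Minimum SOP uses 4 PIs: c'd + bc + a'c' + acd'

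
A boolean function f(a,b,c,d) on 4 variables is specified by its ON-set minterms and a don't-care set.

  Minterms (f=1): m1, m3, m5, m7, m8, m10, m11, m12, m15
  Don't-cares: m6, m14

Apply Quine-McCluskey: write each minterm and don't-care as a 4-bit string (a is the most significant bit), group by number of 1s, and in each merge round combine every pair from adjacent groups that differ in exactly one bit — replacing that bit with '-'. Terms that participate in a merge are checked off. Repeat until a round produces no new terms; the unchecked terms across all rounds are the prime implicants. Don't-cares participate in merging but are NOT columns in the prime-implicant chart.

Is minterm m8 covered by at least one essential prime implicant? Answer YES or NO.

[col 0] 0001*, 0011*, 0101*, 0110*, 0111*, 1000*, 1010*, 1011*, 1100*, 1110*, 1111*
[col 1] -011*, -110*, -111*, 0-01*, 0-11*, 00-1*, 01-1*, 011-*, 1-00*, 1-10*, 1-11*, 10-0*, 101-*, 11-0*, 111-*
[col 2] --11, -11-, 0--1, 1--0, 1-1-
Prime implicants: --11, -11-, 0--1, 1--0, 1-1-
PI chart (minterm → PIs covering it):
  1 | 0--1  (sole → essential)
  3 | --11,0--1
  5 | 0--1  (sole → essential)
  7 | --11,-11-,0--1
  8 | 1--0  (sole → essential)
  10 | 1--0,1-1-
  11 | --11,1-1-
  12 | 1--0  (sole → essential)
  15 | --11,-11-,1-1-
Essential prime implicants: 0--1, 1--0

YES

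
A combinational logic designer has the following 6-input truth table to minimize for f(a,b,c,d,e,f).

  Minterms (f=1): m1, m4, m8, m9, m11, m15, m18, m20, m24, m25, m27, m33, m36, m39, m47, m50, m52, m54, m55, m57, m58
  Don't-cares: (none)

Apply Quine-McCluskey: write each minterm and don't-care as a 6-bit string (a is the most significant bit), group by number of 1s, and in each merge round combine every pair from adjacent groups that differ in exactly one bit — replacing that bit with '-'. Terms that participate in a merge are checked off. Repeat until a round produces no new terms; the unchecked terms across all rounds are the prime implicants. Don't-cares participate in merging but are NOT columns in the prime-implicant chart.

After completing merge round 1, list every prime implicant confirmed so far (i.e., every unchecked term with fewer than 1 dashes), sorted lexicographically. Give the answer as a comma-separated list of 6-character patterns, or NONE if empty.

Round 0: 000001✓ 000100✓ 001000✓ 001001✓ 001011✓ 001111✓ 010010✓ 010100✓ 011000✓ 011001✓ 011011✓ 100001✓ 100100✓ 100111✓ 101111✓ 110010✓ 110100✓ 110110✓ 110111✓ 111001✓ 111010✓
Round 1: -00001 -00100✓ -01111 -10010 -10100✓ -11001 0-0100✓ 0-1000✓ 0-1001✓ 0-1011✓ 00-001 001-11 0010-1✓ 00100-✓ 0110-1✓ 01100-✓ 1-0100✓ 1-0111 10-111 11-010 110-10 1101-0 11011-
Round 2: --0100 0-10-1 0-100-
PIs = {--0100, -00001, -01111, -10010, -11001, 0-10-1, 0-100-, 00-001, 001-11, 1-0111, 10-111, 11-010, 110-10, 1101-0, 11011-}

NONE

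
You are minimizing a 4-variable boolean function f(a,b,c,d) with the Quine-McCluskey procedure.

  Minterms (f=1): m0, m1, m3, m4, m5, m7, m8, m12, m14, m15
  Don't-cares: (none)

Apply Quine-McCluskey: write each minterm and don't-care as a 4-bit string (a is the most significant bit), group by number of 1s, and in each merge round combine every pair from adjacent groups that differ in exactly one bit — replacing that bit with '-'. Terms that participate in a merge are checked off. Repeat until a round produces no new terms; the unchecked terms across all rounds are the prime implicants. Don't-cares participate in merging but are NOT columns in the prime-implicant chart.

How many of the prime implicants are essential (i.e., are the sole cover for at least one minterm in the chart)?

[col 0] 0000*, 0001*, 0011*, 0100*, 0101*, 0111*, 1000*, 1100*, 1110*, 1111*
[col 1] -000*, -100*, -111, 0-00*, 0-01*, 0-11*, 00-1*, 000-*, 01-1*, 010-*, 1-00*, 11-0, 111-
[col 2] --00, 0--1, 0-0-
Prime implicants: --00, -111, 0--1, 0-0-, 11-0, 111-
PI chart (minterm → PIs covering it):
  0 | --00,0-0-
  1 | 0--1,0-0-
  3 | 0--1  (sole → essential)
  4 | --00,0-0-
  5 | 0--1,0-0-
  7 | -111,0--1
  8 | --00  (sole → essential)
  12 | --00,11-0
  14 | 11-0,111-
  15 | -111,111-
Essential prime implicants: --00, 0--1

2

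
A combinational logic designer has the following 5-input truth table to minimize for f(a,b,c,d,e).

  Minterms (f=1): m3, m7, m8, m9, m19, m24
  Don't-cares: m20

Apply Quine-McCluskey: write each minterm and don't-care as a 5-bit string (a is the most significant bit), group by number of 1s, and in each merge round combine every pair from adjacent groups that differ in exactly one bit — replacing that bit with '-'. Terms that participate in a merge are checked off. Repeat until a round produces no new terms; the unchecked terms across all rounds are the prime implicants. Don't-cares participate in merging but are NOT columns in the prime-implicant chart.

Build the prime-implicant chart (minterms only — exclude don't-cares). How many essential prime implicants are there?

[col 0] 00011*, 00111*, 01000*, 01001*, 10011*, 10100, 11000*
[col 1] -0011, -1000, 00-11, 0100-
Prime implicants: -0011, -1000, 00-11, 0100-, 10100
PI chart (minterm → PIs covering it):
  3 | -0011,00-11
  7 | 00-11  (sole → essential)
  8 | -1000,0100-
  9 | 0100-  (sole → essential)
  19 | -0011  (sole → essential)
  24 | -1000  (sole → essential)
Essential prime implicants: -0011, -1000, 00-11, 0100-

4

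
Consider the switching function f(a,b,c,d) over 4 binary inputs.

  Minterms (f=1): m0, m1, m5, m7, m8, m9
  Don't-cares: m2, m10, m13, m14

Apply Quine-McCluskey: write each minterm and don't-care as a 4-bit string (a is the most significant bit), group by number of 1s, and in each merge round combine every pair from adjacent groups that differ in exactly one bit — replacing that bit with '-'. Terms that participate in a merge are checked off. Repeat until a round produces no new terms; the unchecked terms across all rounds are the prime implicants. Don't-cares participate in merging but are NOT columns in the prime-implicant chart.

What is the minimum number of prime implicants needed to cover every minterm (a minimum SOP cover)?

size-2^0 implicants → 0000(✓)  0001(✓)  0010(✓)  0101(✓)  0111(✓)  1000(✓)  1001(✓)  1010(✓)  1101(✓)  1110(✓)
size-2^1 implicants → -000(✓)  -001(✓)  -010(✓)  -101(✓)  0-01(✓)  00-0(✓)  000-(✓)  01-1  1-01(✓)  1-10  10-0(✓)  100-(✓)
size-2^2 implicants → --01  -0-0  -00-
Unchecked terms (primes): --01, -0-0, -00-, 01-1, 1-10
Minterm coverage:
  m0 ⊆ -0-0,-00-
  m1 ⊆ --01,-00-
  m5 ⊆ --01,01-1
  m7 ⊆ 01-1 [E]
  m8 ⊆ -0-0,-00-
  m9 ⊆ --01,-00-
E = {01-1}
Petrick residual → -00-
Cover = b'c' + a'bd  |cover|=2

2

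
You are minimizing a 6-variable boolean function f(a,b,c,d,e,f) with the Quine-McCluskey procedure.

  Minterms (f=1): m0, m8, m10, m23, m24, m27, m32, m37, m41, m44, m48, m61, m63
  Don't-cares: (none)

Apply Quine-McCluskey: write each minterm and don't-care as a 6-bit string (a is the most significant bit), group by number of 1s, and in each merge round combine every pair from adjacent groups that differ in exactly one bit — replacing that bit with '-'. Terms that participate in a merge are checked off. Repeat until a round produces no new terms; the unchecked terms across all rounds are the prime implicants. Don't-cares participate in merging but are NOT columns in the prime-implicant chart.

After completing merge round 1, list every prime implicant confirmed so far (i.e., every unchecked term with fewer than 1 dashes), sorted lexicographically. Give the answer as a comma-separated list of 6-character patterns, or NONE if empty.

size-2^0 implicants → 000000(✓)  001000(✓)  001010(✓)  010111  011000(✓)  011011  100000(✓)  100101  101001  101100  110000(✓)  111101(✓)  111111(✓)
size-2^1 implicants → -00000  0-1000  00-000  0010-0  1-0000  1111-1
Unchecked terms (primes): -00000, 0-1000, 00-000, 0010-0, 010111, 011011, 1-0000, 100101, 101001, 101100, 1111-1

010111, 011011, 100101, 101001, 101100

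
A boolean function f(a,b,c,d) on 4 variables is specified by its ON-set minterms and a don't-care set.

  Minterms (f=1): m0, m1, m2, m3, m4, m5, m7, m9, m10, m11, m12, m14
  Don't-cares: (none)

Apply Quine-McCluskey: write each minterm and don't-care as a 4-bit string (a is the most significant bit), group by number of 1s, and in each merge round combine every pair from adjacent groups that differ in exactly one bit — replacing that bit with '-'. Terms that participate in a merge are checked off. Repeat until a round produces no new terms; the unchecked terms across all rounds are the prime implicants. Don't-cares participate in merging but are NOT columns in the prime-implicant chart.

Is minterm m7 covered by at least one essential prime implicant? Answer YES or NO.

YES

[col 0] 0000*, 0001*, 0010*, 0011*, 0100*, 0101*, 0111*, 1001*, 1010*, 1011*, 1100*, 1110*
[col 1] -001*, -010*, -011*, -100, 0-00*, 0-01*, 0-11*, 00-0*, 00-1*, 000-*, 001-*, 01-1*, 010-*, 1-10, 10-1*, 101-*, 11-0
[col 2] -0-1, -01-, 0--1, 0-0-, 00--
Prime implicants: -0-1, -01-, -100, 0--1, 0-0-, 00--, 1-10, 11-0
PI chart (minterm → PIs covering it):
  0 | 0-0-,00--
  1 | -0-1,0--1,0-0-,00--
  2 | -01-,00--
  3 | -0-1,-01-,0--1,00--
  4 | -100,0-0-
  5 | 0--1,0-0-
  7 | 0--1  (sole → essential)
  9 | -0-1  (sole → essential)
  10 | -01-,1-10
  11 | -0-1,-01-
  12 | -100,11-0
  14 | 1-10,11-0
Essential prime implicants: -0-1, 0--1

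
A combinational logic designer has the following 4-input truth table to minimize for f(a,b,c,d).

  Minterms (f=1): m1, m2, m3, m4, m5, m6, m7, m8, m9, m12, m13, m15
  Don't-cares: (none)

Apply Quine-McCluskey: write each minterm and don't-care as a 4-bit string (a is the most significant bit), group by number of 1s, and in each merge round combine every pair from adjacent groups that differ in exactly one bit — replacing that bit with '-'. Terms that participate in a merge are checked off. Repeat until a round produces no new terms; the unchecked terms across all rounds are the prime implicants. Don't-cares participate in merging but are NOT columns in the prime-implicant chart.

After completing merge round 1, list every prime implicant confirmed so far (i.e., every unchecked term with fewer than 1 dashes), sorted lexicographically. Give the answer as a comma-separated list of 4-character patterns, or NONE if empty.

[col 0] 0001*, 0010*, 0011*, 0100*, 0101*, 0110*, 0111*, 1000*, 1001*, 1100*, 1101*, 1111*
[col 1] -001*, -100*, -101*, -111*, 0-01*, 0-10*, 0-11*, 00-1*, 001-*, 01-0*, 01-1*, 010-*, 011-*, 1-00*, 1-01*, 100-*, 11-1*, 110-*
[col 2] --01, -1-1, -10-, 0--1, 0-1-, 01--, 1-0-
Prime implicants: --01, -1-1, -10-, 0--1, 0-1-, 01--, 1-0-

NONE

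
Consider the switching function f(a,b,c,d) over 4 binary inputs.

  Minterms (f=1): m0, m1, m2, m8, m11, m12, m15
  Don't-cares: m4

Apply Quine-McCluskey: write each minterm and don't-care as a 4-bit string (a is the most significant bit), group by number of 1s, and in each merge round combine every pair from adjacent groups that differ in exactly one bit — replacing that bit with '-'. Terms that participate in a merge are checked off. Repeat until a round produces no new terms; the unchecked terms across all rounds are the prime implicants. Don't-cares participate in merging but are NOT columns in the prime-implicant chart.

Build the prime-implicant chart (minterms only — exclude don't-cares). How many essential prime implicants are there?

size-2^0 implicants → 0000(✓)  0001(✓)  0010(✓)  0100(✓)  1000(✓)  1011(✓)  1100(✓)  1111(✓)
size-2^1 implicants → -000(✓)  -100(✓)  0-00(✓)  00-0  000-  1-00(✓)  1-11
size-2^2 implicants → --00
Unchecked terms (primes): --00, 00-0, 000-, 1-11
Minterm coverage:
  m0 ⊆ --00,00-0,000-
  m1 ⊆ 000- [E]
  m2 ⊆ 00-0 [E]
  m8 ⊆ --00 [E]
  m11 ⊆ 1-11 [E]
  m12 ⊆ --00 [E]
  m15 ⊆ 1-11 [E]
E = {--00, 00-0, 000-, 1-11}

4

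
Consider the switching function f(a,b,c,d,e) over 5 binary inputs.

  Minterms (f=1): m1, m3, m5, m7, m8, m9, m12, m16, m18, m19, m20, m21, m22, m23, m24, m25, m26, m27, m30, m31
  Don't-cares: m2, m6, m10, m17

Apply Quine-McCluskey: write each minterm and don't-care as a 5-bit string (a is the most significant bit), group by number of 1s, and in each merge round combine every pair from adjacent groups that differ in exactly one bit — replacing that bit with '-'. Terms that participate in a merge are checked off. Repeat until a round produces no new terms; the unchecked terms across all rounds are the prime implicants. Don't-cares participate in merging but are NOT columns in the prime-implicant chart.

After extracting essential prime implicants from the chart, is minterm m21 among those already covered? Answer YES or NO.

[col 0] 00001*, 00010*, 00011*, 00101*, 00110*, 00111*, 01000*, 01001*, 01010*, 01100*, 10000*, 10001*, 10010*, 10011*, 10100*, 10101*, 10110*, 10111*, 11000*, 11001*, 11010*, 11011*, 11110*, 11111*
[col 1] -0001*, -0010*, -0011*, -0101*, -0110*, -0111*, -1000*, -1001*, -1010*, 0-001*, 0-010*, 00-01*, 00-10*, 00-11*, 000-1*, 0001-*, 001-1*, 0011-*, 01-00, 010-0*, 0100-*, 1-000*, 1-001*, 1-010*, 1-011*, 1-110*, 1-111*, 10-00*, 10-01*, 10-10*, 10-11*, 100-0*, 100-1*, 1000-*, 1001-*, 101-0*, 101-1*, 1010-*, 1011-*, 11-10*, 11-11*, 110-0*, 110-1*, 1100-*, 1101-*, 1111-*
[col 2] --001, --010, -0-01*, -0-10*, -0-11*, -00-1*, -001-*, -01-1*, -011-*, -10-0, -100-, 00--1*, 00-1-*, 1--10*, 1--11*, 1-0-0*, 1-0-1*, 1-00-*, 1-01-*, 1-11-*, 10--0*, 10--1*, 10-0-*, 10-1-*, 100--*, 101--*, 11-1-*, 110--*
[col 3] -0--1, -0-1-, 1--1-, 1-0--, 10---
Prime implicants: --001, --010, -0--1, -0-1-, -10-0, -100-, 01-00, 1--1-, 1-0--, 10---
PI chart (minterm → PIs covering it):
  1 | --001,-0--1
  3 | -0--1,-0-1-
  5 | -0--1  (sole → essential)
  7 | -0--1,-0-1-
  8 | -10-0,-100-,01-00
  9 | --001,-100-
  12 | 01-00  (sole → essential)
  16 | 1-0--,10---
  18 | --010,-0-1-,1--1-,1-0--,10---
  19 | -0--1,-0-1-,1--1-,1-0--,10---
  20 | 10---  (sole → essential)
  21 | -0--1,10---
  22 | -0-1-,1--1-,10---
  23 | -0--1,-0-1-,1--1-,10---
  24 | -10-0,-100-,1-0--
  25 | --001,-100-,1-0--
  26 | --010,-10-0,1--1-,1-0--
  27 | 1--1-,1-0--
  30 | 1--1-  (sole → essential)
  31 | 1--1-  (sole → essential)
Essential prime implicants: -0--1, 01-00, 1--1-, 10---

YES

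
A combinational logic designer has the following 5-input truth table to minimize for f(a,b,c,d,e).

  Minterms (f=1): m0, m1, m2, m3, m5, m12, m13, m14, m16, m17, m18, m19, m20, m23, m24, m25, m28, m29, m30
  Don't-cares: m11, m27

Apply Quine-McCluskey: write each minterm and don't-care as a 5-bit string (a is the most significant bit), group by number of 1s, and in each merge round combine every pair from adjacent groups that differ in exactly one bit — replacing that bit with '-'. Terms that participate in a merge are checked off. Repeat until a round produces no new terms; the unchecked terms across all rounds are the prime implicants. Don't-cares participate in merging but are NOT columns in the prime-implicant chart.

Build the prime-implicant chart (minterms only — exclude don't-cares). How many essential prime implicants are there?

Round 0: 00000✓ 00001✓ 00010✓ 00011✓ 00101✓ 01011✓ 01100✓ 01101✓ 01110✓ 10000✓ 10001✓ 10010✓ 10011✓ 10100✓ 10111✓ 11000✓ 11001✓ 11011✓ 11100✓ 11101✓ 11110✓
Round 1: -0000✓ -0001✓ -0010✓ -0011✓ -1011✓ -1100✓ -1101✓ -1110✓ 0-011✓ 0-101 00-01 000-0✓ 000-1✓ 0000-✓ 0001-✓ 011-0✓ 0110-✓ 1-000✓ 1-001✓ 1-011✓ 1-100✓ 10-00✓ 10-11 100-0✓ 100-1✓ 1000-✓ 1001-✓ 11-00✓ 11-01✓ 110-1✓ 1100-✓ 111-0✓ 1110-✓
Round 2: --011 -00-0✓ -00-1✓ -000-✓ -001-✓ -11-0 -110- 000--✓ 1--00 1-0-1 1-00- 100--✓ 11-0-
Round 3: -00--
PIs = {--011, -00--, -11-0, -110-, 0-101, 00-01, 1--00, 1-0-1, 1-00-, 10-11, 11-0-}
Coverage chart:
  m0: -00-- ←essential
  m1: -00--,00-01
  m2: -00-- ←essential
  m3: --011,-00--
  m5: 0-101,00-01
  m12: -11-0,-110-
  m13: -110-,0-101
  m14: -11-0 ←essential
  m16: -00--,1--00,1-00-
  m17: -00--,1-0-1,1-00-
  m18: -00-- ←essential
  m19: --011,-00--,1-0-1,10-11
  m20: 1--00 ←essential
  m23: 10-11 ←essential
  m24: 1--00,1-00-,11-0-
  m25: 1-0-1,1-00-,11-0-
  m28: -11-0,-110-,1--00,11-0-
  m29: -110-,11-0-
  m30: -11-0 ←essential
Essential: -00--, -11-0, 1--00, 10-11

4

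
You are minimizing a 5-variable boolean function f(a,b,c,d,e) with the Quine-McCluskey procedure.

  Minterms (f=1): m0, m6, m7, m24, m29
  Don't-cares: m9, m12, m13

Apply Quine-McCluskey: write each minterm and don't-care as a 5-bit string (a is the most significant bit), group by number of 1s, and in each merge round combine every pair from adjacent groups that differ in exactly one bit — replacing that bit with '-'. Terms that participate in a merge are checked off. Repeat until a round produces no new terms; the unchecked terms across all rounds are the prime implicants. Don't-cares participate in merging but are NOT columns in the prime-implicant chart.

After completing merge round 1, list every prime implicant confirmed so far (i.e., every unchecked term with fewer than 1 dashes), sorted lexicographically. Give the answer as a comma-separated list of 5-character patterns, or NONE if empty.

00000, 11000

size-2^0 implicants → 00000  00110(✓)  00111(✓)  01001(✓)  01100(✓)  01101(✓)  11000  11101(✓)
size-2^1 implicants → -1101  0011-  01-01  0110-
Unchecked terms (primes): -1101, 00000, 0011-, 01-01, 0110-, 11000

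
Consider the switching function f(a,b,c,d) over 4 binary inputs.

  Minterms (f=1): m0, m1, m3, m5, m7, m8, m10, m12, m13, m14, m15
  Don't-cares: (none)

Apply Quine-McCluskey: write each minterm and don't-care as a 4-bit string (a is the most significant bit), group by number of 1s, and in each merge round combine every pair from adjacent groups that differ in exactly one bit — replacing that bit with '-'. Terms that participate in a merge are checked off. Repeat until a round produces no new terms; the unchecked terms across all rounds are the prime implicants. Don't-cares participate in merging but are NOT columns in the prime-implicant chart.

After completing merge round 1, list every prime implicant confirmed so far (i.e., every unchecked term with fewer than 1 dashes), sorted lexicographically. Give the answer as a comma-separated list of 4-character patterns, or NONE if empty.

NONE

size-2^0 implicants → 0000(✓)  0001(✓)  0011(✓)  0101(✓)  0111(✓)  1000(✓)  1010(✓)  1100(✓)  1101(✓)  1110(✓)  1111(✓)
size-2^1 implicants → -000  -101(✓)  -111(✓)  0-01(✓)  0-11(✓)  00-1(✓)  000-  01-1(✓)  1-00(✓)  1-10(✓)  10-0(✓)  11-0(✓)  11-1(✓)  110-(✓)  111-(✓)
size-2^2 implicants → -1-1  0--1  1--0  11--
Unchecked terms (primes): -000, -1-1, 0--1, 000-, 1--0, 11--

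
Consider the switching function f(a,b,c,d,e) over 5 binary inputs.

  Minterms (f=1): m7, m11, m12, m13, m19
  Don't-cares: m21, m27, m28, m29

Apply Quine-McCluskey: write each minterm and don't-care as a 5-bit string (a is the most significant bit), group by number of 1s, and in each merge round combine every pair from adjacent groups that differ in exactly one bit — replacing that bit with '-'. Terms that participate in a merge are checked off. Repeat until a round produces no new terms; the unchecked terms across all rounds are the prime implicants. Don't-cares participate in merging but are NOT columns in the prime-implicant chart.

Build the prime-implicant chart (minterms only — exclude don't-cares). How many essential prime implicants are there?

size-2^0 implicants → 00111  01011(✓)  01100(✓)  01101(✓)  10011(✓)  10101(✓)  11011(✓)  11100(✓)  11101(✓)
size-2^1 implicants → -1011  -1100(✓)  -1101(✓)  0110-(✓)  1-011  1-101  1110-(✓)
size-2^2 implicants → -110-
Unchecked terms (primes): -1011, -110-, 00111, 1-011, 1-101
Minterm coverage:
  m7 ⊆ 00111 [E]
  m11 ⊆ -1011 [E]
  m12 ⊆ -110- [E]
  m13 ⊆ -110- [E]
  m19 ⊆ 1-011 [E]
E = {-1011, -110-, 00111, 1-011}

4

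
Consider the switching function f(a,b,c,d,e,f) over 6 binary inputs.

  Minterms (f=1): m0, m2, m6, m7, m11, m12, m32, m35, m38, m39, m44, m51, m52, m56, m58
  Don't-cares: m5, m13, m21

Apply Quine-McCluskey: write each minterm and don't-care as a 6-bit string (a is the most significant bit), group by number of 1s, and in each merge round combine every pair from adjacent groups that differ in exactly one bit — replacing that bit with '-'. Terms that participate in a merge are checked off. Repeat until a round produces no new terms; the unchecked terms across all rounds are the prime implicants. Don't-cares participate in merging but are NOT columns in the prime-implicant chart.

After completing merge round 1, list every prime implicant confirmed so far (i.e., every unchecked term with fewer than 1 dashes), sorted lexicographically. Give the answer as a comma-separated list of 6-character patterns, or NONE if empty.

size-2^0 implicants → 000000(✓)  000010(✓)  000101(✓)  000110(✓)  000111(✓)  001011  001100(✓)  001101(✓)  010101(✓)  100000(✓)  100011(✓)  100110(✓)  100111(✓)  101100(✓)  110011(✓)  110100  111000(✓)  111010(✓)
size-2^1 implicants → -00000  -00110(✓)  -00111(✓)  -01100  0-0101  00-101  000-10  0000-0  0001-1  00011-(✓)  00110-  1-0011  100-11  10011-(✓)  1110-0
size-2^2 implicants → -0011-
Unchecked terms (primes): -00000, -0011-, -01100, 0-0101, 00-101, 000-10, 0000-0, 0001-1, 001011, 00110-, 1-0011, 100-11, 110100, 1110-0

001011, 110100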